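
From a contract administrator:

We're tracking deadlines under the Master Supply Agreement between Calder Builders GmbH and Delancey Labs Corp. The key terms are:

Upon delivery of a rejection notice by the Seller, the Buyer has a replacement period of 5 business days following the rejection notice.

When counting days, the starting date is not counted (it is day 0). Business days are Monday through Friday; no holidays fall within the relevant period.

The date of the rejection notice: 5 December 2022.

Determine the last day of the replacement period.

The last day of the replacement period: counting 5 business days from Monday, 5 December 2022 (Dec 6, Dec 7, Dec 8, Dec 9, Dec 12, skipping weekends) reaches Monday, 12 December 2022.

12 December 2022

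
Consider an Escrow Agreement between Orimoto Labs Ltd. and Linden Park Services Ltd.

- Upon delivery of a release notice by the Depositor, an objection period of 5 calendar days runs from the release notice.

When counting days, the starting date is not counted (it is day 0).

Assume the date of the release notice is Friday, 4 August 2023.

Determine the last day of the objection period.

The last day of the objection period: 4 August 2023 + 5 days = 9 August 2023.

9 August 2023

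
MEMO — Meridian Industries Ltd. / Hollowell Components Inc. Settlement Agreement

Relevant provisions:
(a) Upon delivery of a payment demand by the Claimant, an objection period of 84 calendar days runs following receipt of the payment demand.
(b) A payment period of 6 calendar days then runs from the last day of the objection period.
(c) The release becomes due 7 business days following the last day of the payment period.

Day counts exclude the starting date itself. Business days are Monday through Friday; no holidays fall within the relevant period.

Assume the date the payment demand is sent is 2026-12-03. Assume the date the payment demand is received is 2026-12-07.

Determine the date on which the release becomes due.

Adding 84 calendar days to 2026-12-07 gives 2027-03-01, which is the last day of the objection period.
The last day of the payment period: 2027-03-01 + 6 days = 2027-03-07.
From Sunday, 2027-03-07, 7 business days (Mar 8, Mar 9, Mar 10, Mar 11, Mar 12, Mar 15, Mar 16, skipping weekends) brings us to Tuesday, 2027-03-16, which is the date on which the release becomes due.

2027-03-16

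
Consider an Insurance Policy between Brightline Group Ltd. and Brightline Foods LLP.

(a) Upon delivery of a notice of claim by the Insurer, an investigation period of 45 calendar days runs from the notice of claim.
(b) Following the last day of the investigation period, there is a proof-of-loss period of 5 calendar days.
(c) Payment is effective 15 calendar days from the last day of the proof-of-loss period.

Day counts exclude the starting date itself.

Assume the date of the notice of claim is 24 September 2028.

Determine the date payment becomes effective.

The last day of the investigation period: 24 September 2028 + 45 days = 8 November 2028.
The last day of the proof-of-loss period: 5 calendar days after 8 November 2028 is 13 November 2028.
The date payment becomes effective: 15 calendar days after 13 November 2028 is 28 November 2028.

28 November 2028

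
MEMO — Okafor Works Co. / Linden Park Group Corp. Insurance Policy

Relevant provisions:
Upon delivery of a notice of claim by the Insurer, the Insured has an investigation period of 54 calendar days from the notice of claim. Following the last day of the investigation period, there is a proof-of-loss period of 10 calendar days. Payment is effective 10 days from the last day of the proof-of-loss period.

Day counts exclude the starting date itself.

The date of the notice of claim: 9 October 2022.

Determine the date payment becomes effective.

The last day of the investigation period: 9 October 2022 + 54 days = 2 December 2022.
The last day of the proof-of-loss period: 10 calendar days after 2 December 2022 is 12 December 2022.
The date payment becomes effective: 10 calendar days after 12 December 2022 is 22 December 2022.

22 December 2022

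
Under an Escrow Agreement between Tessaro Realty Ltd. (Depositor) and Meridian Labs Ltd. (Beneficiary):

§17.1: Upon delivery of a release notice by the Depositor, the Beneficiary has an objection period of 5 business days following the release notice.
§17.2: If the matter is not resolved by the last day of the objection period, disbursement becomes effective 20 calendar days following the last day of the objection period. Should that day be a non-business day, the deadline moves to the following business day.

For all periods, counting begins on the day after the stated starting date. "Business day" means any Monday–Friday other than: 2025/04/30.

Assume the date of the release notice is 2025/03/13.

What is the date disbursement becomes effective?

2025/04/09

The last day of the objection period: counting 5 business days from Thursday, 2025/03/13 (Mar 14, Mar 17, Mar 18, Mar 19, Mar 20, skipping weekends) reaches Thursday, 2025/03/20.
Adding 20 calendar days to 2025/03/20 gives 2025/04/09, which is the date disbursement becomes effective. 2025/04/09 is a Wednesday and is not a listed holiday, so no roll-forward applies.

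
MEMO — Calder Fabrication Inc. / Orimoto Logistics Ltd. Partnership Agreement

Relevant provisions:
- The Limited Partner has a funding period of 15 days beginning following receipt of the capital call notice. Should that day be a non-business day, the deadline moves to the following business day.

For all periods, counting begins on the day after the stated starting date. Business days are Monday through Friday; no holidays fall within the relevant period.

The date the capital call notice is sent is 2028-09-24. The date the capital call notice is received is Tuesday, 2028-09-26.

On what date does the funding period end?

2028-10-11

The last day of the funding period: 15 calendar days after 2028-09-26 is 2028-10-11. 2028-10-11 is a Wednesday, so no roll-forward applies.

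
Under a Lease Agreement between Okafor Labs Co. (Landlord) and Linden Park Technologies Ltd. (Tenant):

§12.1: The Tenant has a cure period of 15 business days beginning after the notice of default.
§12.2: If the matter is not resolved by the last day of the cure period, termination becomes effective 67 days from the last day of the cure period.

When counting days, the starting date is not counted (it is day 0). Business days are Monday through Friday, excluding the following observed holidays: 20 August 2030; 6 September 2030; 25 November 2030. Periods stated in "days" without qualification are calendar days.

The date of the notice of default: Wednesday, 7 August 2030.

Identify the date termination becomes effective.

The last day of the cure period: counting 15 business days from Wednesday, 7 August 2030 (Aug 8, Aug 9, Aug 12, Aug 13, …, Aug 27, Aug 28, Aug 29, skipping weekends and the listed holiday on Aug 20) reaches Thursday, 29 August 2030.
Adding 67 calendar days to 29 August 2030 gives 4 November 2030, which is the date termination becomes effective.

4 November 2030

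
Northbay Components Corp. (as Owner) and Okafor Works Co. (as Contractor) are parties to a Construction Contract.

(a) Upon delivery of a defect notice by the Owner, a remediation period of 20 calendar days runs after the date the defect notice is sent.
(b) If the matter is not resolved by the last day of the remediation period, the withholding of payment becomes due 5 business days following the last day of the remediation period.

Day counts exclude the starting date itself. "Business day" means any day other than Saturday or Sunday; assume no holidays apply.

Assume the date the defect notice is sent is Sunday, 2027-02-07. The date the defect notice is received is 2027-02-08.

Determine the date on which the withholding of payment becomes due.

2027-03-05

Adding 20 calendar days to 2027-02-07 gives 2027-02-27, which is the last day of the remediation period.
From Saturday, 2027-02-27, 5 business days (Mar 1, Mar 2, Mar 3, Mar 4, Mar 5, skipping weekends) brings us to Friday, 2027-03-05, which is the date on which the withholding of payment becomes due.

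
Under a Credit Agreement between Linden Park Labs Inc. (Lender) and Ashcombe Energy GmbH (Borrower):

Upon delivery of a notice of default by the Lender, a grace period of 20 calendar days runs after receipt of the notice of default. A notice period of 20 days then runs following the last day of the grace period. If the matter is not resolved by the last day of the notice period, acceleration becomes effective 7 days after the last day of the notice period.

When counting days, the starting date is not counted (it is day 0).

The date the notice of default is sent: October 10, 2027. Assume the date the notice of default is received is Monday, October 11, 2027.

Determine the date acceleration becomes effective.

The last day of the grace period: 20 calendar days after October 11, 2027 is October 31, 2027.
The last day of the notice period: 20 calendar days after October 31, 2027 is November 20, 2027.
The date acceleration becomes effective: November 20, 2027 + 7 days = November 27, 2027.

November 27, 2027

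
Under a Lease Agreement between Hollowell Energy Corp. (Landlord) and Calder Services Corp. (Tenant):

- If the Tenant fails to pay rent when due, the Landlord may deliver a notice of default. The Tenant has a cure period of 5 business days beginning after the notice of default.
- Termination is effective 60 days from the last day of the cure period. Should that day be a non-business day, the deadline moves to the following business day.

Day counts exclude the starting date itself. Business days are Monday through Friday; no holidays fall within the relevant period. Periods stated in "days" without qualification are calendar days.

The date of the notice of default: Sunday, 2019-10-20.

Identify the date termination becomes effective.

The last day of the cure period: 5 business days after Sunday, 2019-10-20, skipping weekends — Oct 21, Oct 22, Oct 23, Oct 24, Oct 25 — lands on Friday, 2019-10-25.
Adding 60 calendar days to 2019-10-25 gives 2019-12-24, which is the date termination becomes effective. 2019-12-24 is a Tuesday, so no roll-forward applies.

2019-12-24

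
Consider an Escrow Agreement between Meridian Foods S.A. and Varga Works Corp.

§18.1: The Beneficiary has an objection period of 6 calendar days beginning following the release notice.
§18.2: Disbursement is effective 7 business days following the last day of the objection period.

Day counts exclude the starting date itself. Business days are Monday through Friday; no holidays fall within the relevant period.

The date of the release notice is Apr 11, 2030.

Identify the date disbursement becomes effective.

Adding 6 calendar days to Apr 11, 2030 gives Apr 17, 2030, which is the last day of the objection period.
From Wednesday, Apr 17, 2030, 7 business days (Apr 18, Apr 19, Apr 22, Apr 23, Apr 24, Apr 25, Apr 26, skipping weekends) brings us to Friday, Apr 26, 2030, which is the date disbursement becomes effective.

Apr 26, 2030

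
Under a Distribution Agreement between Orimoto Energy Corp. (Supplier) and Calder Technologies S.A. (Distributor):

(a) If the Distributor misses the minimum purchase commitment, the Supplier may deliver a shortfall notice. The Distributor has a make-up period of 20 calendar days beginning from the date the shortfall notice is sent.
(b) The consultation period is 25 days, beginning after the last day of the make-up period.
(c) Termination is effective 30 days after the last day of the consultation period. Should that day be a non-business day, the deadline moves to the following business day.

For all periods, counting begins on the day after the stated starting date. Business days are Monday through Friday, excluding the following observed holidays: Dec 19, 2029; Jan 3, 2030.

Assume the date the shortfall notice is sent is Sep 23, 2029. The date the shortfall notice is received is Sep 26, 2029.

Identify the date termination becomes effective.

Dec 7, 2029

The last day of the make-up period: 20 calendar days after Sep 23, 2029 is Oct 13, 2029.
The last day of the consultation period: Oct 13, 2029 + 25 days = Nov 7, 2029.
Adding 30 calendar days to Nov 7, 2029 gives Dec 7, 2029, which is the date termination becomes effective. Dec 7, 2029 is a Friday and is not a listed holiday, so no roll-forward applies.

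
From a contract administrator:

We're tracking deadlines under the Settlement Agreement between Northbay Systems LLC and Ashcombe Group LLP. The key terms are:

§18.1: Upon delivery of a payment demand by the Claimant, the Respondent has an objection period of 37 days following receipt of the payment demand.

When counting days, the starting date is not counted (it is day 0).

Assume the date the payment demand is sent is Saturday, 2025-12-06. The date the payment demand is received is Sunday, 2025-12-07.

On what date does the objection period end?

The last day of the objection period: 2025-12-07 + 37 days = 2026-01-13.

2026-01-13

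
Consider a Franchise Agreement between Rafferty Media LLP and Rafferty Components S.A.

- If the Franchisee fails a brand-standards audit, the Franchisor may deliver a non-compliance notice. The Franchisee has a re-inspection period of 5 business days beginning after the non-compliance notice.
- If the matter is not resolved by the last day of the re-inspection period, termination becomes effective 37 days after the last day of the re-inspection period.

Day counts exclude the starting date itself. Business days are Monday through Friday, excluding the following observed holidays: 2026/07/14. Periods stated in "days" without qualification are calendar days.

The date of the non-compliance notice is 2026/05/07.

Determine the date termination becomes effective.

The last day of the re-inspection period: 5 business days after Thursday, 2026/05/07, skipping weekends — May 8, May 11, May 12, May 13, May 14 — lands on Thursday, 2026/05/14.
The date termination becomes effective: 37 calendar days after 2026/05/14 is 2026/06/20.

2026/06/20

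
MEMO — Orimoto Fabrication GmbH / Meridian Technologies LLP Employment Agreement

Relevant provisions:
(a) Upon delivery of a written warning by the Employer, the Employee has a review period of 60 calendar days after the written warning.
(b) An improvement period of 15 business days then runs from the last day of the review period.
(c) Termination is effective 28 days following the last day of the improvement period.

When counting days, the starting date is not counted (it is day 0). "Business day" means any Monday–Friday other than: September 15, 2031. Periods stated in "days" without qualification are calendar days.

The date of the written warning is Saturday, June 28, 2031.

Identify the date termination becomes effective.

The last day of the review period: 60 calendar days after June 28, 2031 is August 27, 2031.
From Wednesday, August 27, 2031, 15 business days (Aug 28, Aug 29, Sep 1, Sep 2, …, Sep 16, Sep 17, Sep 18, skipping weekends and the listed holiday on Sep 15) brings us to Thursday, September 18, 2031, which is the last day of the improvement period.
The date termination becomes effective: September 18, 2031 + 28 days = October 16, 2031.

October 16, 2031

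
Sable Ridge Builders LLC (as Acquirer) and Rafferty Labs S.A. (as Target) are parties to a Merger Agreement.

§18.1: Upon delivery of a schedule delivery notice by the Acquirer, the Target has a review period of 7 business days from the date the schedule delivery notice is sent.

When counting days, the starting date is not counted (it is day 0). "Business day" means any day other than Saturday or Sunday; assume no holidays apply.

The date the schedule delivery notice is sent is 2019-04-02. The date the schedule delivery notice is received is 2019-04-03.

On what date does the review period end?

2019-04-11

The last day of the review period: counting 7 business days from Tuesday, 2019-04-02 (Apr 3, Apr 4, Apr 5, Apr 8, Apr 9, Apr 10, Apr 11, skipping weekends) reaches Thursday, 2019-04-11.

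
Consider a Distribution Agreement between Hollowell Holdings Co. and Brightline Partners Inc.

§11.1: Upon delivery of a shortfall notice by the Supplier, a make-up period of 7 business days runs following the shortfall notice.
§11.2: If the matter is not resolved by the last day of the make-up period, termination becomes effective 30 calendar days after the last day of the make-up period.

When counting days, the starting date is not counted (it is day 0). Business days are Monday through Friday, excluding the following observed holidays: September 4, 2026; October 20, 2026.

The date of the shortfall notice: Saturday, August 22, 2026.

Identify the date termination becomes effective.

The last day of the make-up period: counting 7 business days from Saturday, August 22, 2026 (Aug 24, Aug 25, Aug 26, Aug 27, Aug 28, Aug 31, Sep 1, skipping weekends) reaches Tuesday, September 1, 2026.
The date termination becomes effective: 30 calendar days after September 1, 2026 is October 1, 2026.

October 1, 2026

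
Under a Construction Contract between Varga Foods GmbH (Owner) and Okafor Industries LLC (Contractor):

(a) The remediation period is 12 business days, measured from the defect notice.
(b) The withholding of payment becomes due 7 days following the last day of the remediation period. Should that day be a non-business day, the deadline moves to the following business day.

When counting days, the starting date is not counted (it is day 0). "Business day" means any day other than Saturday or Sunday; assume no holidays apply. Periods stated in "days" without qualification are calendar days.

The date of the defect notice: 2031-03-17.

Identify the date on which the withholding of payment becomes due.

2031-04-09

The last day of the remediation period: 12 business days after Monday, 2031-03-17, skipping weekends — Mar 18, Mar 19, Mar 20, Mar 21, …, Mar 31, Apr 1, Apr 2 — lands on Wednesday, 2031-04-02.
Adding 7 calendar days to 2031-04-02 gives 2031-04-09, which is the date on which the withholding of payment becomes due. 2031-04-09 is a Wednesday, so no roll-forward applies.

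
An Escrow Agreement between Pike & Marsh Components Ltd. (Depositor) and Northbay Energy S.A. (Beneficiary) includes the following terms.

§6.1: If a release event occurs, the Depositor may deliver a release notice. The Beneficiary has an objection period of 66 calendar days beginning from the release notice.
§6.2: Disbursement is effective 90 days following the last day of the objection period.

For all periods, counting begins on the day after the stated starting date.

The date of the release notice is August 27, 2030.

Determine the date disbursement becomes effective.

January 30, 2031

The last day of the objection period: 66 calendar days after August 27, 2030 is November 1, 2030.
Adding 90 calendar days to November 1, 2030 gives January 30, 2031, which is the date disbursement becomes effective.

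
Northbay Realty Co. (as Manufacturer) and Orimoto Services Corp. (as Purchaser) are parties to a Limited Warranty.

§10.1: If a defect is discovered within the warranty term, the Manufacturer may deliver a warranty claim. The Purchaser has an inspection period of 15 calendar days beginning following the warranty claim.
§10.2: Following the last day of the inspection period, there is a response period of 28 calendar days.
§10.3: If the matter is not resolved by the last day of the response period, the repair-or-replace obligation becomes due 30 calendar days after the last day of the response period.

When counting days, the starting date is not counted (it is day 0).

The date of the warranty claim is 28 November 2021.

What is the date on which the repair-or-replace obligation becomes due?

9 February 2022

The last day of the inspection period: 15 calendar days after 28 November 2021 is 13 December 2021.
The last day of the response period: 13 December 2021 + 28 days = 10 January 2022.
The date on which the repair-or-replace obligation becomes due: 10 January 2022 + 30 days = 9 February 2022.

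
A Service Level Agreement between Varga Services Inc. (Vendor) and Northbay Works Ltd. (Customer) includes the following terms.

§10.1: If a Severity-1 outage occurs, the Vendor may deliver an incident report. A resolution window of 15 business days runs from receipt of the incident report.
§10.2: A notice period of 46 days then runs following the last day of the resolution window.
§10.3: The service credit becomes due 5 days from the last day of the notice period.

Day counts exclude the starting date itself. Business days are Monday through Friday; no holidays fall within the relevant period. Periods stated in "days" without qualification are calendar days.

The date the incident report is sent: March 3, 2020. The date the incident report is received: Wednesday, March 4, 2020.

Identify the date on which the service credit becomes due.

May 15, 2020

The last day of the resolution window: 15 business days after Wednesday, March 4, 2020, skipping weekends — Mar 5, Mar 6, Mar 9, Mar 10, …, Mar 23, Mar 24, Mar 25 — lands on Wednesday, March 25, 2020.
Adding 46 calendar days to March 25, 2020 gives May 10, 2020, which is the last day of the notice period.
The date on which the service credit becomes due: May 10, 2020 + 5 days = May 15, 2020.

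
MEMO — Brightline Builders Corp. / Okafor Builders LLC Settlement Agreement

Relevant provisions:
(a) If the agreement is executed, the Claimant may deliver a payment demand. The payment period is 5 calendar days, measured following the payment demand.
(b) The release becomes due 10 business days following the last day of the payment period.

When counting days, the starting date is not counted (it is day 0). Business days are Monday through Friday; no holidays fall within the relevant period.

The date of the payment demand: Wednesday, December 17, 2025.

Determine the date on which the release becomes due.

The last day of the payment period: 5 calendar days after December 17, 2025 is December 22, 2025.
From Monday, December 22, 2025, 10 business days (Dec 23, Dec 24, Dec 25, Dec 26, Dec 29, Dec 30, Dec 31, Jan 1, Jan 2, Jan 5, skipping weekends) brings us to Monday, January 5, 2026, which is the date on which the release becomes due.

January 5, 2026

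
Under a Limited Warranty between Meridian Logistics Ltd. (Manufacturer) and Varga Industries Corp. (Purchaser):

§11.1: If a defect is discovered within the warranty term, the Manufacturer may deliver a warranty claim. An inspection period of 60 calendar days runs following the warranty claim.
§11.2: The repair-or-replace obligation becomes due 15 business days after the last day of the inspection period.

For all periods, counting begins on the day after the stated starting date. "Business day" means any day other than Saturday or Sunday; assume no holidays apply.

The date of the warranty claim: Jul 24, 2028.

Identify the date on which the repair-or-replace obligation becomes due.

Oct 13, 2028

The last day of the inspection period: Jul 24, 2028 + 60 days = Sep 22, 2028.
The date on which the repair-or-replace obligation becomes due: counting 15 business days from Friday, Sep 22, 2028 (Sep 25, Sep 26, Sep 27, Sep 28, …, Oct 11, Oct 12, Oct 13, skipping weekends) reaches Friday, Oct 13, 2028.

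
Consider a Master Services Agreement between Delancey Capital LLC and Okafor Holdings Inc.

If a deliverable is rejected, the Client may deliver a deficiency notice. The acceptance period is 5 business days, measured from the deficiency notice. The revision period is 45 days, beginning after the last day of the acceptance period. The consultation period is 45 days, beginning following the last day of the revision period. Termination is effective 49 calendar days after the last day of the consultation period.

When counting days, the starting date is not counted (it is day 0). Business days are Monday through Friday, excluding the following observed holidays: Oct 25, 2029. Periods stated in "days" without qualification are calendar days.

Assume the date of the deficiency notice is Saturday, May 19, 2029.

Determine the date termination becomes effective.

The last day of the acceptance period: 5 business days after Saturday, May 19, 2029, skipping weekends — May 21, May 22, May 23, May 24, May 25 — lands on Friday, May 25, 2029.
Adding 45 calendar days to May 25, 2029 gives Jul 9, 2029, which is the last day of the revision period.
The last day of the consultation period: 45 calendar days after Jul 9, 2029 is Aug 23, 2029.
The date termination becomes effective: Aug 23, 2029 + 49 days = Oct 11, 2029.

Oct 11, 2029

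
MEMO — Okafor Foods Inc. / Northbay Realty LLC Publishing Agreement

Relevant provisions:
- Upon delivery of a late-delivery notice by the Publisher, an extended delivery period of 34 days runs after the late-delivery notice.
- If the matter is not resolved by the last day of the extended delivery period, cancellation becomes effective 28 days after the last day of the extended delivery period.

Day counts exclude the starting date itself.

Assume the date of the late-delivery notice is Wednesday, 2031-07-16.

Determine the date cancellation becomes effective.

2031-09-16

Adding 34 calendar days to 2031-07-16 gives 2031-08-19, which is the last day of the extended delivery period.
The date cancellation becomes effective: 2031-08-19 + 28 days = 2031-09-16.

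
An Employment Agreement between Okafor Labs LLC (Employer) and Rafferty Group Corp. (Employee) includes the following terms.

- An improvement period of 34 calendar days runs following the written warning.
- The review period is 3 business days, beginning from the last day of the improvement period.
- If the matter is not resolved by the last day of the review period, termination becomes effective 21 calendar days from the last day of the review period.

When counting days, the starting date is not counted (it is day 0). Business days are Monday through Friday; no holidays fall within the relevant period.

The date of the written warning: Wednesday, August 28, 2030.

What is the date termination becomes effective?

October 25, 2030

The last day of the improvement period: 34 calendar days after August 28, 2030 is October 1, 2030.
The last day of the review period: 3 business days after Tuesday, October 1, 2030, skipping weekends — Oct 2, Oct 3, Oct 4 — lands on Friday, October 4, 2030.
Adding 21 calendar days to October 4, 2030 gives October 25, 2030, which is the date termination becomes effective.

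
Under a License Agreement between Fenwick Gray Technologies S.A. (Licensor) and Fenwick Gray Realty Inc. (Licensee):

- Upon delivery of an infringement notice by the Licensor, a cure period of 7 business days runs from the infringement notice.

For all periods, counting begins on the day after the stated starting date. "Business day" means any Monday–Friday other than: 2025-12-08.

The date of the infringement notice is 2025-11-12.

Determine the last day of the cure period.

From Wednesday, 2025-11-12, 7 business days (Nov 13, Nov 14, Nov 17, Nov 18, Nov 19, Nov 20, Nov 21, skipping weekends) brings us to Friday, 2025-11-21, which is the last day of the cure period.

2025-11-21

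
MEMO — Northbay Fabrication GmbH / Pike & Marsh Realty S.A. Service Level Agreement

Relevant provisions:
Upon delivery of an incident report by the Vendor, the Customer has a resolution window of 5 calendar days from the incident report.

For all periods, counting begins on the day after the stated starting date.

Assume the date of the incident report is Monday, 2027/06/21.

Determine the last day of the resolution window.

2027/06/26

Adding 5 calendar days to 2027/06/21 gives 2027/06/26, which is the last day of the resolution window.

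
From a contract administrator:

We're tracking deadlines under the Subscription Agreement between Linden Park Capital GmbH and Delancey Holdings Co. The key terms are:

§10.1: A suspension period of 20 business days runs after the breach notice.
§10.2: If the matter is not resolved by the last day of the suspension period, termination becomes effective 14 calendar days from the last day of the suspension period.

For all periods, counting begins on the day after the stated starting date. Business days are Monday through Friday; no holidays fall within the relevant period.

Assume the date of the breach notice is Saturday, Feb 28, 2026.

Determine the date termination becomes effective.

The last day of the suspension period: counting 20 business days from Saturday, Feb 28, 2026 (Mar 2, Mar 3, Mar 4, Mar 5, …, Mar 25, Mar 26, Mar 27, skipping weekends) reaches Friday, Mar 27, 2026.
The date termination becomes effective: Mar 27, 2026 + 14 days = Apr 10, 2026.

Apr 10, 2026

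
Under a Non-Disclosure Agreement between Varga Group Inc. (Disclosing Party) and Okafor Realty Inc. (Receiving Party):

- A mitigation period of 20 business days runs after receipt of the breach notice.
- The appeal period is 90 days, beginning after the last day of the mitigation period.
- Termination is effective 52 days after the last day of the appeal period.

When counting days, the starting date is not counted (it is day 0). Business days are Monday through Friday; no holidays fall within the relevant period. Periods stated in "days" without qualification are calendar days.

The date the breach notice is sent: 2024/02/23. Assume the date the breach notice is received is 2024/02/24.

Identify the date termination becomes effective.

2024/08/11

The last day of the mitigation period: 20 business days after Saturday, 2024/02/24, skipping weekends — Feb 26, Feb 27, Feb 28, Feb 29, …, Mar 20, Mar 21, Mar 22 — lands on Friday, 2024/03/22.
The last day of the appeal period: 90 calendar days after 2024/03/22 is 2024/06/20.
Adding 52 calendar days to 2024/06/20 gives 2024/08/11, which is the date termination becomes effective.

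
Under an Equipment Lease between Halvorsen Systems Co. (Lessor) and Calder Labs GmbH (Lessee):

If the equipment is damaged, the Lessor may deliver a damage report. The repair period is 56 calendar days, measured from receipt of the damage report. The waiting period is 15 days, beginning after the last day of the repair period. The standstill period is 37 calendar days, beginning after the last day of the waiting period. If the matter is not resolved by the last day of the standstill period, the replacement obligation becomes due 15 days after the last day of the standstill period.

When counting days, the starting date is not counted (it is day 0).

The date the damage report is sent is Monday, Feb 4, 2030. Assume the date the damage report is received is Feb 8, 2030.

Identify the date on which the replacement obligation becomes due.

Jun 11, 2030

The last day of the repair period: Feb 8, 2030 + 56 days = Apr 5, 2030.
Adding 15 calendar days to Apr 5, 2030 gives Apr 20, 2030, which is the last day of the waiting period.
Adding 37 calendar days to Apr 20, 2030 gives May 27, 2030, which is the last day of the standstill period.
The date on which the replacement obligation becomes due: 15 calendar days after May 27, 2030 is Jun 11, 2030.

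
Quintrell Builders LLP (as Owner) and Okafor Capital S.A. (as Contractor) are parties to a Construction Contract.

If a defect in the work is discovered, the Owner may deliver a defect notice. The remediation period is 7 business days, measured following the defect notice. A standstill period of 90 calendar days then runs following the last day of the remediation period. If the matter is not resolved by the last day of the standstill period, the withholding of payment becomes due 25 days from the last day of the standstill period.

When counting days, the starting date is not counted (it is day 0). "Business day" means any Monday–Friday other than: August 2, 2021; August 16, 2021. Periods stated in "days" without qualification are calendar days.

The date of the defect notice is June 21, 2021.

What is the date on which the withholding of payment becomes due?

October 23, 2021

The last day of the remediation period: 7 business days after Monday, June 21, 2021, skipping weekends — Jun 22, Jun 23, Jun 24, Jun 25, Jun 28, Jun 29, Jun 30 — lands on Wednesday, June 30, 2021.
The last day of the standstill period: 90 calendar days after June 30, 2021 is September 28, 2021.
The date on which the withholding of payment becomes due: September 28, 2021 + 25 days = October 23, 2021.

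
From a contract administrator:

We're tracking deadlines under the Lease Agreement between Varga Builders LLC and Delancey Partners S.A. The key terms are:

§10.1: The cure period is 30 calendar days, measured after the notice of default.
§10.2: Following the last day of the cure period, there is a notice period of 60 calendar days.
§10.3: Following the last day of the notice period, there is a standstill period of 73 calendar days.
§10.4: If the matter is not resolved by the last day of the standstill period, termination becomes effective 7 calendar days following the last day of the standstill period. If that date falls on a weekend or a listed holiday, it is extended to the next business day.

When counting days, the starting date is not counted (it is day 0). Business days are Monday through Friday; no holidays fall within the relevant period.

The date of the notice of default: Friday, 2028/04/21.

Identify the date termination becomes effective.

The last day of the cure period: 30 calendar days after 2028/04/21 is 2028/05/21.
The last day of the notice period: 2028/05/21 + 60 days = 2028/07/20.
Adding 73 calendar days to 2028/07/20 gives 2028/10/01, which is the last day of the standstill period.
The date termination becomes effective: 2028/10/01 + 7 days = 2028/10/08. That falls on a Sunday, so it rolls to the next business day, Monday, 2028/10/09.

2028/10/09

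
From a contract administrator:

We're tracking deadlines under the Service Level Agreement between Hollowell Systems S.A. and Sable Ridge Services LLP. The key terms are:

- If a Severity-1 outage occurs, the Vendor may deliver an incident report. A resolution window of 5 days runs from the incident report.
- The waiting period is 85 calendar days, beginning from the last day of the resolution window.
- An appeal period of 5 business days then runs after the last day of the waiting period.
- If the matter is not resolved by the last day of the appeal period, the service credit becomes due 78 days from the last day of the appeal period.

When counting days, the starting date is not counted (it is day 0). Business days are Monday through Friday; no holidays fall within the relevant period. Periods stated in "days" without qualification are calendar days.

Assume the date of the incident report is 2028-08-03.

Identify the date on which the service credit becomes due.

2029-01-25

The last day of the resolution window: 2028-08-03 + 5 days = 2028-08-08.
The last day of the waiting period: 85 calendar days after 2028-08-08 is 2028-11-01.
The last day of the appeal period: counting 5 business days from Wednesday, 2028-11-01 (Nov 2, Nov 3, Nov 6, Nov 7, Nov 8, skipping weekends) reaches Wednesday, 2028-11-08.
The date on which the service credit becomes due: 78 calendar days after 2028-11-08 is 2029-01-25.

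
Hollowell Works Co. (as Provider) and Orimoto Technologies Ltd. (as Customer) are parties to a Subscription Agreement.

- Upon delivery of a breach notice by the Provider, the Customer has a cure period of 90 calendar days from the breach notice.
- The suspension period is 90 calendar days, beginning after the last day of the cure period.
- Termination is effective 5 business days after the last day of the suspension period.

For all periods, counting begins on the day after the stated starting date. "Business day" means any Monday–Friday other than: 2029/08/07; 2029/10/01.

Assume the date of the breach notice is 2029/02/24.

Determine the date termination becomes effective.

2029/08/30

The last day of the cure period: 90 calendar days after 2029/02/24 is 2029/05/25.
Adding 90 calendar days to 2029/05/25 gives 2029/08/23, which is the last day of the suspension period.
From Thursday, 2029/08/23, 5 business days (Aug 24, Aug 27, Aug 28, Aug 29, Aug 30, skipping weekends) brings us to Thursday, 2029/08/30, which is the date termination becomes effective.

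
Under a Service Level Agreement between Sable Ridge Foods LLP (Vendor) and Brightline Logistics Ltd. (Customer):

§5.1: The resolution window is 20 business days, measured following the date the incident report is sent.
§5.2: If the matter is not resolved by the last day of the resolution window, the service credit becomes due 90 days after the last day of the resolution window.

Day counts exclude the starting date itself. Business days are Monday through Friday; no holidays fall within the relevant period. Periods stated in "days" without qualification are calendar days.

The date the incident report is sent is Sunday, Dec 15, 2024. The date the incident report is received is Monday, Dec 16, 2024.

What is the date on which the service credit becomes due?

The last day of the resolution window: 20 business days after Sunday, Dec 15, 2024, skipping weekends — Dec 16, Dec 17, Dec 18, Dec 19, …, Jan 8, Jan 9, Jan 10 — lands on Friday, Jan 10, 2025.
Adding 90 calendar days to Jan 10, 2025 gives Apr 10, 2025, which is the date on which the service credit becomes due.

Apr 10, 2025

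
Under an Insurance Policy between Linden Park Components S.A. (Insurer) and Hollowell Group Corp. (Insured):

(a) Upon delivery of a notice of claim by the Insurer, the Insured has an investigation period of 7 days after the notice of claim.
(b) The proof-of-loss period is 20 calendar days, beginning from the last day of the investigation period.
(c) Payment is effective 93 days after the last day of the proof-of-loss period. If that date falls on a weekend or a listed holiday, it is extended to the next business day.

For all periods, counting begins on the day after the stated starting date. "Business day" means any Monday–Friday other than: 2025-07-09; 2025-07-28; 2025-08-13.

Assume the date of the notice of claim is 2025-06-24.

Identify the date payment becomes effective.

2025-10-22

The last day of the investigation period: 2025-06-24 + 7 days = 2025-07-01.
The last day of the proof-of-loss period: 20 calendar days after 2025-07-01 is 2025-07-21.
The date payment becomes effective: 2025-07-21 + 93 days = 2025-10-22. 2025-10-22 is a Wednesday and is not a listed holiday, so no roll-forward applies.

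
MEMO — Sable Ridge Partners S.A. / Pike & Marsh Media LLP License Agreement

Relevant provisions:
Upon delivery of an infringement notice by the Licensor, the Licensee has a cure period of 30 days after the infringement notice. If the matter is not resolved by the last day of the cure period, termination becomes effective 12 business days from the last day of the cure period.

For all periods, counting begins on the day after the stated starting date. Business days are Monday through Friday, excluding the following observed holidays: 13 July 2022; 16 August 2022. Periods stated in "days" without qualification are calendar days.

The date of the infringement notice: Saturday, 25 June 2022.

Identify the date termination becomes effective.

10 August 2022

The last day of the cure period: 25 June 2022 + 30 days = 25 July 2022.
The date termination becomes effective: counting 12 business days from Monday, 25 July 2022 (Jul 26, Jul 27, Jul 28, Jul 29, …, Aug 8, Aug 9, Aug 10, skipping weekends) reaches Wednesday, 10 August 2022.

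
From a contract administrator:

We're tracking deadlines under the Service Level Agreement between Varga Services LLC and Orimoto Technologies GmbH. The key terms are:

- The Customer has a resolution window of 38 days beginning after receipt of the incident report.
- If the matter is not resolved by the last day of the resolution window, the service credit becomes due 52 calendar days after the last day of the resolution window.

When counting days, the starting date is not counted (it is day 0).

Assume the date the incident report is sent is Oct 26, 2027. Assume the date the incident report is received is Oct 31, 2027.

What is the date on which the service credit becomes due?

Jan 29, 2028

The last day of the resolution window: Oct 31, 2027 + 38 days = Dec 8, 2027.
The date on which the service credit becomes due: Dec 8, 2027 + 52 days = Jan 29, 2028.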